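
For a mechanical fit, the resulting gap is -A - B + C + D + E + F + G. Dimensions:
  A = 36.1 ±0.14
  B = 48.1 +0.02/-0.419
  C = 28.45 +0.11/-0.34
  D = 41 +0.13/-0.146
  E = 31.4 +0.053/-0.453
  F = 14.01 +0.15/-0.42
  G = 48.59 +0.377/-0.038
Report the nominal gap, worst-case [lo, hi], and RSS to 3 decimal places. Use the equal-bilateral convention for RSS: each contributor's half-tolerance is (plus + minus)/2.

Stack each dimension's contribution:
  -A: nom -36.100 → Σnom=-36.100; wc +0.140/-0.140 → slack +0.140/-0.140; half-tol=0.140, Σhalf²=0.019600
  -B: nom -48.100 → Σnom=-84.200; wc +0.419/-0.020 → slack +0.559/-0.160; half-tol=0.220, Σhalf²=0.067780
  +C: nom +28.450 → Σnom=-55.750; wc +0.110/-0.340 → slack +0.669/-0.500; half-tol=0.225, Σhalf²=0.118405
  +D: nom +41.000 → Σnom=-14.750; wc +0.130/-0.146 → slack +0.799/-0.646; half-tol=0.138, Σhalf²=0.137449
  +E: nom +31.400 → Σnom=16.650; wc +0.053/-0.453 → slack +0.852/-1.099; half-tol=0.253, Σhalf²=0.201458
  +F: nom +14.010 → Σnom=30.660; wc +0.150/-0.420 → slack +1.002/-1.519; half-tol=0.285, Σhalf²=0.282683
  +G: nom +48.590 → Σnom=79.250; wc +0.377/-0.038 → slack +1.379/-1.557; half-tol=0.207, Σhalf²=0.325740
Nominal = 79.250. Worst-case = [79.250 - 1.557, 79.250 + 1.379] = [77.693, 80.629]. RSS = √0.325740 = 0.571.

nominal=79.250 wc=[77.693,80.629] rss=0.571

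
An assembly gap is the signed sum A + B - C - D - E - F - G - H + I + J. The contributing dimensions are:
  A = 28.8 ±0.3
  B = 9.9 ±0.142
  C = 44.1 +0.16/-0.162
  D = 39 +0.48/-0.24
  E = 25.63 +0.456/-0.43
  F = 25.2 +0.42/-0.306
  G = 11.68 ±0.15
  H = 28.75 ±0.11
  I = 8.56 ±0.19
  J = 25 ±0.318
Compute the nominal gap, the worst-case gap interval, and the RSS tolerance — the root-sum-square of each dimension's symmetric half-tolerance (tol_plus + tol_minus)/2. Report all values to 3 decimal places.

Stack each dimension's contribution:
  +A: nom +28.800 → Σnom=28.800; wc +0.300/-0.300 → slack +0.300/-0.300; half-tol=0.300, Σhalf²=0.090000
  +B: nom +9.900 → Σnom=38.700; wc +0.142/-0.142 → slack +0.442/-0.442; half-tol=0.142, Σhalf²=0.110164
  -C: nom -44.100 → Σnom=-5.400; wc +0.162/-0.160 → slack +0.604/-0.602; half-tol=0.161, Σhalf²=0.136085
  -D: nom -39.000 → Σnom=-44.400; wc +0.240/-0.480 → slack +0.844/-1.082; half-tol=0.360, Σhalf²=0.265685
  -E: nom -25.630 → Σnom=-70.030; wc +0.430/-0.456 → slack +1.274/-1.538; half-tol=0.443, Σhalf²=0.461934
  -F: nom -25.200 → Σnom=-95.230; wc +0.306/-0.420 → slack +1.580/-1.958; half-tol=0.363, Σhalf²=0.593703
  -G: nom -11.680 → Σnom=-106.910; wc +0.150/-0.150 → slack +1.730/-2.108; half-tol=0.150, Σhalf²=0.616203
  -H: nom -28.750 → Σnom=-135.660; wc +0.110/-0.110 → slack +1.840/-2.218; half-tol=0.110, Σhalf²=0.628303
  +I: nom +8.560 → Σnom=-127.100; wc +0.190/-0.190 → slack +2.030/-2.408; half-tol=0.190, Σhalf²=0.664403
  +J: nom +25.000 → Σnom=-102.100; wc +0.318/-0.318 → slack +2.348/-2.726; half-tol=0.318, Σhalf²=0.765527
Nominal = -102.100. Worst-case = [-102.100 - 2.726, -102.100 + 2.348] = [-104.826, -99.752]. RSS = √0.765527 = 0.875.

nominal=-102.100 wc=[-104.826,-99.752] rss=0.875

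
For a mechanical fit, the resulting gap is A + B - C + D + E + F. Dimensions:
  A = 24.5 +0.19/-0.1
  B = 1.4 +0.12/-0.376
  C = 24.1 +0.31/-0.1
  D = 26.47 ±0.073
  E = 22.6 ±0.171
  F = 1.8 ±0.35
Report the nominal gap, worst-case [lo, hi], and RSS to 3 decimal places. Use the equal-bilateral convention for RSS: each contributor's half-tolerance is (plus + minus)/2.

Stack each dimension's contribution:
  +A: nom +24.500 → Σnom=24.500; wc +0.190/-0.100 → slack +0.190/-0.100; half-tol=0.145, Σhalf²=0.021025
  +B: nom +1.400 → Σnom=25.900; wc +0.120/-0.376 → slack +0.310/-0.476; half-tol=0.248, Σhalf²=0.082529
  -C: nom -24.100 → Σnom=1.800; wc +0.100/-0.310 → slack +0.410/-0.786; half-tol=0.205, Σhalf²=0.124554
  +D: nom +26.470 → Σnom=28.270; wc +0.073/-0.073 → slack +0.483/-0.859; half-tol=0.073, Σhalf²=0.129883
  +E: nom +22.600 → Σnom=50.870; wc +0.171/-0.171 → slack +0.654/-1.030; half-tol=0.171, Σhalf²=0.159124
  +F: nom +1.800 → Σnom=52.670; wc +0.350/-0.350 → slack +1.004/-1.380; half-tol=0.350, Σhalf²=0.281624
Nominal = 52.670. Worst-case = [52.670 - 1.380, 52.670 + 1.004] = [51.290, 53.674]. RSS = √0.281624 = 0.531.

nominal=52.670 wc=[51.290,53.674] rss=0.531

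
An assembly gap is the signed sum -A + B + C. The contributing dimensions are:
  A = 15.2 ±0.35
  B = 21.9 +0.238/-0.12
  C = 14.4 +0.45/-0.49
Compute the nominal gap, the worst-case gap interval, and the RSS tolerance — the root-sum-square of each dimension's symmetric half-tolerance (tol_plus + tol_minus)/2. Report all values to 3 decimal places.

Stack each dimension's contribution:
  -A: nom -15.200 → Σnom=-15.200; wc +0.350/-0.350 → slack +0.350/-0.350; half-tol=0.350, Σhalf²=0.122500
  +B: nom +21.900 → Σnom=6.700; wc +0.238/-0.120 → slack +0.588/-0.470; half-tol=0.179, Σhalf²=0.154541
  +C: nom +14.400 → Σnom=21.100; wc +0.450/-0.490 → slack +1.038/-0.960; half-tol=0.470, Σhalf²=0.375441
Nominal = 21.100. Worst-case = [21.100 - 0.960, 21.100 + 1.038] = [20.140, 22.138]. RSS = √0.375441 = 0.613.

nominal=21.100 wc=[20.140,22.138] rss=0.613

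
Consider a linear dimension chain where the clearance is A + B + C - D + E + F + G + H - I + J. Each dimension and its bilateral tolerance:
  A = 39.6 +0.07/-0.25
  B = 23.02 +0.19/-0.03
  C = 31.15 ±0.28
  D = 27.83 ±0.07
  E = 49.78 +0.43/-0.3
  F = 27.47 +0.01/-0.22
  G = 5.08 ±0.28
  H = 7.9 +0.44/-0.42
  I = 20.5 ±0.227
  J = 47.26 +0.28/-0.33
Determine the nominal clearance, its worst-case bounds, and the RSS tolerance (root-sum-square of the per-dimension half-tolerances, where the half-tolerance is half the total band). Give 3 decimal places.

nominal=182.930 wc=[180.523,185.207] rss=0.822

Stack each dimension's contribution:
  +A: nom +39.600 → Σnom=39.600; wc +0.070/-0.250 → slack +0.070/-0.250; half-tol=0.160, Σhalf²=0.025600
  +B: nom +23.020 → Σnom=62.620; wc +0.190/-0.030 → slack +0.260/-0.280; half-tol=0.110, Σhalf²=0.037700
  +C: nom +31.150 → Σnom=93.770; wc +0.280/-0.280 → slack +0.540/-0.560; half-tol=0.280, Σhalf²=0.116100
  -D: nom -27.830 → Σnom=65.940; wc +0.070/-0.070 → slack +0.610/-0.630; half-tol=0.070, Σhalf²=0.121000
  +E: nom +49.780 → Σnom=115.720; wc +0.430/-0.300 → slack +1.040/-0.930; half-tol=0.365, Σhalf²=0.254225
  +F: nom +27.470 → Σnom=143.190; wc +0.010/-0.220 → slack +1.050/-1.150; half-tol=0.115, Σhalf²=0.267450
  +G: nom +5.080 → Σnom=148.270; wc +0.280/-0.280 → slack +1.330/-1.430; half-tol=0.280, Σhalf²=0.345850
  +H: nom +7.900 → Σnom=156.170; wc +0.440/-0.420 → slack +1.770/-1.850; half-tol=0.430, Σhalf²=0.530750
  -I: nom -20.500 → Σnom=135.670; wc +0.227/-0.227 → slack +1.997/-2.077; half-tol=0.227, Σhalf²=0.582279
  +J: nom +47.260 → Σnom=182.930; wc +0.280/-0.330 → slack +2.277/-2.407; half-tol=0.305, Σhalf²=0.675304
Nominal = 182.930. Worst-case = [182.930 - 2.407, 182.930 + 2.277] = [180.523, 185.207]. RSS = √0.675304 = 0.822.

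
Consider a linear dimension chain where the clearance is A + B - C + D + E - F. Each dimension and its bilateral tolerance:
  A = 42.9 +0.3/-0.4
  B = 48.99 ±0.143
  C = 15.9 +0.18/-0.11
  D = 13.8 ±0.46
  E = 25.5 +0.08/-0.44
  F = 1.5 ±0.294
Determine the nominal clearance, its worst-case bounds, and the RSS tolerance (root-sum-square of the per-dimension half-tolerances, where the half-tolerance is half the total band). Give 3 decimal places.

nominal=113.790 wc=[111.873,115.177] rss=0.728

Stack each dimension's contribution:
  +A: nom +42.900 → Σnom=42.900; wc +0.300/-0.400 → slack +0.300/-0.400; half-tol=0.350, Σhalf²=0.122500
  +B: nom +48.990 → Σnom=91.890; wc +0.143/-0.143 → slack +0.443/-0.543; half-tol=0.143, Σhalf²=0.142949
  -C: nom -15.900 → Σnom=75.990; wc +0.110/-0.180 → slack +0.553/-0.723; half-tol=0.145, Σhalf²=0.163974
  +D: nom +13.800 → Σnom=89.790; wc +0.460/-0.460 → slack +1.013/-1.183; half-tol=0.460, Σhalf²=0.375574
  +E: nom +25.500 → Σnom=115.290; wc +0.080/-0.440 → slack +1.093/-1.623; half-tol=0.260, Σhalf²=0.443174
  -F: nom -1.500 → Σnom=113.790; wc +0.294/-0.294 → slack +1.387/-1.917; half-tol=0.294, Σhalf²=0.529610
Nominal = 113.790. Worst-case = [113.790 - 1.917, 113.790 + 1.387] = [111.873, 115.177]. RSS = √0.529610 = 0.728.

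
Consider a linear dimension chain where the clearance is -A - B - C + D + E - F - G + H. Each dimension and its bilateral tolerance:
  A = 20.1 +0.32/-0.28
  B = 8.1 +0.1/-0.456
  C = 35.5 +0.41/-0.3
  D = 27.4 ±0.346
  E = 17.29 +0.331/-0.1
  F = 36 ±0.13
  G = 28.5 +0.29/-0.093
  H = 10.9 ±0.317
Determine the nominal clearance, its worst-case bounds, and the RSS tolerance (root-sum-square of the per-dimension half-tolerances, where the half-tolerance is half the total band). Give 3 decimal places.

Stack each dimension's contribution:
  -A: nom -20.100 → Σnom=-20.100; wc +0.280/-0.320 → slack +0.280/-0.320; half-tol=0.300, Σhalf²=0.090000
  -B: nom -8.100 → Σnom=-28.200; wc +0.456/-0.100 → slack +0.736/-0.420; half-tol=0.278, Σhalf²=0.167284
  -C: nom -35.500 → Σnom=-63.700; wc +0.300/-0.410 → slack +1.036/-0.830; half-tol=0.355, Σhalf²=0.293309
  +D: nom +27.400 → Σnom=-36.300; wc +0.346/-0.346 → slack +1.382/-1.176; half-tol=0.346, Σhalf²=0.413025
  +E: nom +17.290 → Σnom=-19.010; wc +0.331/-0.100 → slack +1.713/-1.276; half-tol=0.216, Σhalf²=0.459465
  -F: nom -36.000 → Σnom=-55.010; wc +0.130/-0.130 → slack +1.843/-1.406; half-tol=0.130, Σhalf²=0.476365
  -G: nom -28.500 → Σnom=-83.510; wc +0.093/-0.290 → slack +1.936/-1.696; half-tol=0.192, Σhalf²=0.513038
  +H: nom +10.900 → Σnom=-72.610; wc +0.317/-0.317 → slack +2.253/-2.013; half-tol=0.317, Σhalf²=0.613527
Nominal = -72.610. Worst-case = [-72.610 - 2.013, -72.610 + 2.253] = [-74.623, -70.357]. RSS = √0.613527 = 0.783.

nominal=-72.610 wc=[-74.623,-70.357] rss=0.783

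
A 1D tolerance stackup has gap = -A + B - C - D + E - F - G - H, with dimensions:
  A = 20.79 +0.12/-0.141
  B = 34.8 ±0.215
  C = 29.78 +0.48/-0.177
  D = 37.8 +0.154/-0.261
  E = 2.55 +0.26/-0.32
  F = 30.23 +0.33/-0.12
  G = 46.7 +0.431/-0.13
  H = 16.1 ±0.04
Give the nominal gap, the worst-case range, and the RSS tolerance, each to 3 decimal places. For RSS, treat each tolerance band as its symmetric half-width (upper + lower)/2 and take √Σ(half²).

nominal=-144.050 wc=[-146.140,-142.706] rss=0.655

Stack each dimension's contribution:
  -A: nom -20.790 → Σnom=-20.790; wc +0.141/-0.120 → slack +0.141/-0.120; half-tol=0.131, Σhalf²=0.017030
  +B: nom +34.800 → Σnom=14.010; wc +0.215/-0.215 → slack +0.356/-0.335; half-tol=0.215, Σhalf²=0.063255
  -C: nom -29.780 → Σnom=-15.770; wc +0.177/-0.480 → slack +0.533/-0.815; half-tol=0.329, Σhalf²=0.171168
  -D: nom -37.800 → Σnom=-53.570; wc +0.261/-0.154 → slack +0.794/-0.969; half-tol=0.208, Σhalf²=0.214224
  +E: nom +2.550 → Σnom=-51.020; wc +0.260/-0.320 → slack +1.054/-1.289; half-tol=0.290, Σhalf²=0.298324
  -F: nom -30.230 → Σnom=-81.250; wc +0.120/-0.330 → slack +1.174/-1.619; half-tol=0.225, Σhalf²=0.348949
  -G: nom -46.700 → Σnom=-127.950; wc +0.130/-0.431 → slack +1.304/-2.050; half-tol=0.280, Σhalf²=0.427629
  -H: nom -16.100 → Σnom=-144.050; wc +0.040/-0.040 → slack +1.344/-2.090; half-tol=0.040, Σhalf²=0.429229
Nominal = -144.050. Worst-case = [-144.050 - 2.090, -144.050 + 1.344] = [-146.140, -142.706]. RSS = √0.429229 = 0.655.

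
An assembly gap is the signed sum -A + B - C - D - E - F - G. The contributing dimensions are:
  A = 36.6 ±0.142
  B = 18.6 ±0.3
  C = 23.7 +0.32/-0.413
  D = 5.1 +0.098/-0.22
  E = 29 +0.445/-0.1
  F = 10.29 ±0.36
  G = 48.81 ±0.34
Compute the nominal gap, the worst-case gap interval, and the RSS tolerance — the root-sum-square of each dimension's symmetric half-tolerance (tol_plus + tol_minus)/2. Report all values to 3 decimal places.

nominal=-134.900 wc=[-136.905,-133.025] rss=0.768

Stack each dimension's contribution:
  -A: nom -36.600 → Σnom=-36.600; wc +0.142/-0.142 → slack +0.142/-0.142; half-tol=0.142, Σhalf²=0.020164
  +B: nom +18.600 → Σnom=-18.000; wc +0.300/-0.300 → slack +0.442/-0.442; half-tol=0.300, Σhalf²=0.110164
  -C: nom -23.700 → Σnom=-41.700; wc +0.413/-0.320 → slack +0.855/-0.762; half-tol=0.366, Σhalf²=0.244486
  -D: nom -5.100 → Σnom=-46.800; wc +0.220/-0.098 → slack +1.075/-0.860; half-tol=0.159, Σhalf²=0.269767
  -E: nom -29.000 → Σnom=-75.800; wc +0.100/-0.445 → slack +1.175/-1.305; half-tol=0.273, Σhalf²=0.344024
  -F: nom -10.290 → Σnom=-86.090; wc +0.360/-0.360 → slack +1.535/-1.665; half-tol=0.360, Σhalf²=0.473624
  -G: nom -48.810 → Σnom=-134.900; wc +0.340/-0.340 → slack +1.875/-2.005; half-tol=0.340, Σhalf²=0.589224
Nominal = -134.900. Worst-case = [-134.900 - 2.005, -134.900 + 1.875] = [-136.905, -133.025]. RSS = √0.589224 = 0.768.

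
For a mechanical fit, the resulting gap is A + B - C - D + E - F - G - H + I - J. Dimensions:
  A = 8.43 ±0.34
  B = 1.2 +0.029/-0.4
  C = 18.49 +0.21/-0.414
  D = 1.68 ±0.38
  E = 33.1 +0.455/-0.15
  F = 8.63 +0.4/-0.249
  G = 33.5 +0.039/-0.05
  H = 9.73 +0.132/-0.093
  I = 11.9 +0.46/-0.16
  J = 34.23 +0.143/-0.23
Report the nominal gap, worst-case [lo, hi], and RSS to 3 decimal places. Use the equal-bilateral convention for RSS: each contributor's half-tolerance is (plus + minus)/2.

Stack each dimension's contribution:
  +A: nom +8.430 → Σnom=8.430; wc +0.340/-0.340 → slack +0.340/-0.340; half-tol=0.340, Σhalf²=0.115600
  +B: nom +1.200 → Σnom=9.630; wc +0.029/-0.400 → slack +0.369/-0.740; half-tol=0.215, Σhalf²=0.161610
  -C: nom -18.490 → Σnom=-8.860; wc +0.414/-0.210 → slack +0.783/-0.950; half-tol=0.312, Σhalf²=0.258954
  -D: nom -1.680 → Σnom=-10.540; wc +0.380/-0.380 → slack +1.163/-1.330; half-tol=0.380, Σhalf²=0.403354
  +E: nom +33.100 → Σnom=22.560; wc +0.455/-0.150 → slack +1.618/-1.480; half-tol=0.302, Σhalf²=0.494861
  -F: nom -8.630 → Σnom=13.930; wc +0.249/-0.400 → slack +1.867/-1.880; half-tol=0.325, Σhalf²=0.600161
  -G: nom -33.500 → Σnom=-19.570; wc +0.050/-0.039 → slack +1.917/-1.919; half-tol=0.044, Σhalf²=0.602141
  -H: nom -9.730 → Σnom=-29.300; wc +0.093/-0.132 → slack +2.010/-2.051; half-tol=0.113, Σhalf²=0.614797
  +I: nom +11.900 → Σnom=-17.400; wc +0.460/-0.160 → slack +2.470/-2.211; half-tol=0.310, Σhalf²=0.710897
  -J: nom -34.230 → Σnom=-51.630; wc +0.230/-0.143 → slack +2.700/-2.354; half-tol=0.186, Σhalf²=0.745680
Nominal = -51.630. Worst-case = [-51.630 - 2.354, -51.630 + 2.700] = [-53.984, -48.930]. RSS = √0.745680 = 0.864.

nominal=-51.630 wc=[-53.984,-48.930] rss=0.864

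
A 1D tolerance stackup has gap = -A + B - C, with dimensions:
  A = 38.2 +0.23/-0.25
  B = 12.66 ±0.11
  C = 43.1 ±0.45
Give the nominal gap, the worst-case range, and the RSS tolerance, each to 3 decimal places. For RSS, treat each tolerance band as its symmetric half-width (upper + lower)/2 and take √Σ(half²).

Stack each dimension's contribution:
  -A: nom -38.200 → Σnom=-38.200; wc +0.250/-0.230 → slack +0.250/-0.230; half-tol=0.240, Σhalf²=0.057600
  +B: nom +12.660 → Σnom=-25.540; wc +0.110/-0.110 → slack +0.360/-0.340; half-tol=0.110, Σhalf²=0.069700
  -C: nom -43.100 → Σnom=-68.640; wc +0.450/-0.450 → slack +0.810/-0.790; half-tol=0.450, Σhalf²=0.272200
Nominal = -68.640. Worst-case = [-68.640 - 0.790, -68.640 + 0.810] = [-69.430, -67.830]. RSS = √0.272200 = 0.522.

nominal=-68.640 wc=[-69.430,-67.830] rss=0.522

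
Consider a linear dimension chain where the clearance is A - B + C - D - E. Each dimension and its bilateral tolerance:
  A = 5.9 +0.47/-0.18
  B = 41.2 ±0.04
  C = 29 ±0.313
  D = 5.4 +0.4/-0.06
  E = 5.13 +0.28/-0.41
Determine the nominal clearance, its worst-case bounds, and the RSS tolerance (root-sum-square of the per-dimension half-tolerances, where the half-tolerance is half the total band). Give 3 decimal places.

nominal=-16.830 wc=[-18.043,-15.537] rss=0.614

Stack each dimension's contribution:
  +A: nom +5.900 → Σnom=5.900; wc +0.470/-0.180 → slack +0.470/-0.180; half-tol=0.325, Σhalf²=0.105625
  -B: nom -41.200 → Σnom=-35.300; wc +0.040/-0.040 → slack +0.510/-0.220; half-tol=0.040, Σhalf²=0.107225
  +C: nom +29.000 → Σnom=-6.300; wc +0.313/-0.313 → slack +0.823/-0.533; half-tol=0.313, Σhalf²=0.205194
  -D: nom -5.400 → Σnom=-11.700; wc +0.060/-0.400 → slack +0.883/-0.933; half-tol=0.230, Σhalf²=0.258094
  -E: nom -5.130 → Σnom=-16.830; wc +0.410/-0.280 → slack +1.293/-1.213; half-tol=0.345, Σhalf²=0.377119
Nominal = -16.830. Worst-case = [-16.830 - 1.213, -16.830 + 1.293] = [-18.043, -15.537]. RSS = √0.377119 = 0.614.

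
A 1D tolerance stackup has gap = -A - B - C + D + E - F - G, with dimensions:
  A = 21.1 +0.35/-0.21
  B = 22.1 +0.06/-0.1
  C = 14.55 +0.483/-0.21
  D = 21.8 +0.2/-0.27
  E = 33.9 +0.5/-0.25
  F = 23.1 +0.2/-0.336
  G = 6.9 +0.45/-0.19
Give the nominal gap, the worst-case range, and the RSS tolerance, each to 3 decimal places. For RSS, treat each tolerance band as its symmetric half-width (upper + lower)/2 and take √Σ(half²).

nominal=-32.050 wc=[-34.113,-30.304] rss=0.758

Stack each dimension's contribution:
  -A: nom -21.100 → Σnom=-21.100; wc +0.210/-0.350 → slack +0.210/-0.350; half-tol=0.280, Σhalf²=0.078400
  -B: nom -22.100 → Σnom=-43.200; wc +0.100/-0.060 → slack +0.310/-0.410; half-tol=0.080, Σhalf²=0.084800
  -C: nom -14.550 → Σnom=-57.750; wc +0.210/-0.483 → slack +0.520/-0.893; half-tol=0.346, Σhalf²=0.204862
  +D: nom +21.800 → Σnom=-35.950; wc +0.200/-0.270 → slack +0.720/-1.163; half-tol=0.235, Σhalf²=0.260087
  +E: nom +33.900 → Σnom=-2.050; wc +0.500/-0.250 → slack +1.220/-1.413; half-tol=0.375, Σhalf²=0.400712
  -F: nom -23.100 → Σnom=-25.150; wc +0.336/-0.200 → slack +1.556/-1.613; half-tol=0.268, Σhalf²=0.472536
  -G: nom -6.900 → Σnom=-32.050; wc +0.190/-0.450 → slack +1.746/-2.063; half-tol=0.320, Σhalf²=0.574936
Nominal = -32.050. Worst-case = [-32.050 - 2.063, -32.050 + 1.746] = [-34.113, -30.304]. RSS = √0.574936 = 0.758.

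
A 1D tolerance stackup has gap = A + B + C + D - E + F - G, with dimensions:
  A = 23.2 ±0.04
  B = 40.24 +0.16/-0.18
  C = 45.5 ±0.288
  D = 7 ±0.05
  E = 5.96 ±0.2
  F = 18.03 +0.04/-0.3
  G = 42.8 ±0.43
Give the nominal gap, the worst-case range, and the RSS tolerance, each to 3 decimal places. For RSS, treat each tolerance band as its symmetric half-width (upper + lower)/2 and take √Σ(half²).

Stack each dimension's contribution:
  +A: nom +23.200 → Σnom=23.200; wc +0.040/-0.040 → slack +0.040/-0.040; half-tol=0.040, Σhalf²=0.001600
  +B: nom +40.240 → Σnom=63.440; wc +0.160/-0.180 → slack +0.200/-0.220; half-tol=0.170, Σhalf²=0.030500
  +C: nom +45.500 → Σnom=108.940; wc +0.288/-0.288 → slack +0.488/-0.508; half-tol=0.288, Σhalf²=0.113444
  +D: nom +7.000 → Σnom=115.940; wc +0.050/-0.050 → slack +0.538/-0.558; half-tol=0.050, Σhalf²=0.115944
  -E: nom -5.960 → Σnom=109.980; wc +0.200/-0.200 → slack +0.738/-0.758; half-tol=0.200, Σhalf²=0.155944
  +F: nom +18.030 → Σnom=128.010; wc +0.040/-0.300 → slack +0.778/-1.058; half-tol=0.170, Σhalf²=0.184844
  -G: nom -42.800 → Σnom=85.210; wc +0.430/-0.430 → slack +1.208/-1.488; half-tol=0.430, Σhalf²=0.369744
Nominal = 85.210. Worst-case = [85.210 - 1.488, 85.210 + 1.208] = [83.722, 86.418]. RSS = √0.369744 = 0.608.

nominal=85.210 wc=[83.722,86.418] rss=0.608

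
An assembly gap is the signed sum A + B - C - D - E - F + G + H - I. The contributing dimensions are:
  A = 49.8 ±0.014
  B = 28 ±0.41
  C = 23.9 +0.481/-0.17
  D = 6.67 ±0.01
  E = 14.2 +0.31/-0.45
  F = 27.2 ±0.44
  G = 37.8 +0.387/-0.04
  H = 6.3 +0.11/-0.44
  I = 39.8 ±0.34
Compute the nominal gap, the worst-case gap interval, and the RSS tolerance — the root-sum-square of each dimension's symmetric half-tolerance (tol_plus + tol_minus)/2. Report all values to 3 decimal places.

nominal=10.130 wc=[7.645,12.461] rss=0.921

Stack each dimension's contribution:
  +A: nom +49.800 → Σnom=49.800; wc +0.014/-0.014 → slack +0.014/-0.014; half-tol=0.014, Σhalf²=0.000196
  +B: nom +28.000 → Σnom=77.800; wc +0.410/-0.410 → slack +0.424/-0.424; half-tol=0.410, Σhalf²=0.168296
  -C: nom -23.900 → Σnom=53.900; wc +0.170/-0.481 → slack +0.594/-0.905; half-tol=0.326, Σhalf²=0.274246
  -D: nom -6.670 → Σnom=47.230; wc +0.010/-0.010 → slack +0.604/-0.915; half-tol=0.010, Σhalf²=0.274346
  -E: nom -14.200 → Σnom=33.030; wc +0.450/-0.310 → slack +1.054/-1.225; half-tol=0.380, Σhalf²=0.418746
  -F: nom -27.200 → Σnom=5.830; wc +0.440/-0.440 → slack +1.494/-1.665; half-tol=0.440, Σhalf²=0.612346
  +G: nom +37.800 → Σnom=43.630; wc +0.387/-0.040 → slack +1.881/-1.705; half-tol=0.213, Σhalf²=0.657929
  +H: nom +6.300 → Σnom=49.930; wc +0.110/-0.440 → slack +1.991/-2.145; half-tol=0.275, Σhalf²=0.733554
  -I: nom -39.800 → Σnom=10.130; wc +0.340/-0.340 → slack +2.331/-2.485; half-tol=0.340, Σhalf²=0.849154
Nominal = 10.130. Worst-case = [10.130 - 2.485, 10.130 + 2.331] = [7.645, 12.461]. RSS = √0.849154 = 0.921.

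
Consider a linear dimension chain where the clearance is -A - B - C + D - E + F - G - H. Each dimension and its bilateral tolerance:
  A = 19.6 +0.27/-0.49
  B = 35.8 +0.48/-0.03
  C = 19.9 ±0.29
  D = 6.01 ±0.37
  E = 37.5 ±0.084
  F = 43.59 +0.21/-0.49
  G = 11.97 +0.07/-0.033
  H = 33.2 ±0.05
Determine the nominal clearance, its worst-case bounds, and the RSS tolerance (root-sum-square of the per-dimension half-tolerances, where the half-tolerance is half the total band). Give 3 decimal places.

Stack each dimension's contribution:
  -A: nom -19.600 → Σnom=-19.600; wc +0.490/-0.270 → slack +0.490/-0.270; half-tol=0.380, Σhalf²=0.144400
  -B: nom -35.800 → Σnom=-55.400; wc +0.030/-0.480 → slack +0.520/-0.750; half-tol=0.255, Σhalf²=0.209425
  -C: nom -19.900 → Σnom=-75.300; wc +0.290/-0.290 → slack +0.810/-1.040; half-tol=0.290, Σhalf²=0.293525
  +D: nom +6.010 → Σnom=-69.290; wc +0.370/-0.370 → slack +1.180/-1.410; half-tol=0.370, Σhalf²=0.430425
  -E: nom -37.500 → Σnom=-106.790; wc +0.084/-0.084 → slack +1.264/-1.494; half-tol=0.084, Σhalf²=0.437481
  +F: nom +43.590 → Σnom=-63.200; wc +0.210/-0.490 → slack +1.474/-1.984; half-tol=0.350, Σhalf²=0.559981
  -G: nom -11.970 → Σnom=-75.170; wc +0.033/-0.070 → slack +1.507/-2.054; half-tol=0.052, Σhalf²=0.562633
  -H: nom -33.200 → Σnom=-108.370; wc +0.050/-0.050 → slack +1.557/-2.104; half-tol=0.050, Σhalf²=0.565133
Nominal = -108.370. Worst-case = [-108.370 - 2.104, -108.370 + 1.557] = [-110.474, -106.813]. RSS = √0.565133 = 0.752.

nominal=-108.370 wc=[-110.474,-106.813] rss=0.752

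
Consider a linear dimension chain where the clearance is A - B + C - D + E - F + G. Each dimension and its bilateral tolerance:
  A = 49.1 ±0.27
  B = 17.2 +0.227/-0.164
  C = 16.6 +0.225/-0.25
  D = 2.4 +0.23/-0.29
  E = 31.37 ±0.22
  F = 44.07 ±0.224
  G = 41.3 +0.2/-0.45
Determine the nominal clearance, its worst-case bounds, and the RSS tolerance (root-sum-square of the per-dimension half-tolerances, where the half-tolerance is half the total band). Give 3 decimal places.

Stack each dimension's contribution:
  +A: nom +49.100 → Σnom=49.100; wc +0.270/-0.270 → slack +0.270/-0.270; half-tol=0.270, Σhalf²=0.072900
  -B: nom -17.200 → Σnom=31.900; wc +0.164/-0.227 → slack +0.434/-0.497; half-tol=0.196, Σhalf²=0.111120
  +C: nom +16.600 → Σnom=48.500; wc +0.225/-0.250 → slack +0.659/-0.747; half-tol=0.237, Σhalf²=0.167526
  -D: nom -2.400 → Σnom=46.100; wc +0.290/-0.230 → slack +0.949/-0.977; half-tol=0.260, Σhalf²=0.235127
  +E: nom +31.370 → Σnom=77.470; wc +0.220/-0.220 → slack +1.169/-1.197; half-tol=0.220, Σhalf²=0.283527
  -F: nom -44.070 → Σnom=33.400; wc +0.224/-0.224 → slack +1.393/-1.421; half-tol=0.224, Σhalf²=0.333703
  +G: nom +41.300 → Σnom=74.700; wc +0.200/-0.450 → slack +1.593/-1.871; half-tol=0.325, Σhalf²=0.439328
Nominal = 74.700. Worst-case = [74.700 - 1.871, 74.700 + 1.593] = [72.829, 76.293]. RSS = √0.439328 = 0.663.

nominal=74.700 wc=[72.829,76.293] rss=0.663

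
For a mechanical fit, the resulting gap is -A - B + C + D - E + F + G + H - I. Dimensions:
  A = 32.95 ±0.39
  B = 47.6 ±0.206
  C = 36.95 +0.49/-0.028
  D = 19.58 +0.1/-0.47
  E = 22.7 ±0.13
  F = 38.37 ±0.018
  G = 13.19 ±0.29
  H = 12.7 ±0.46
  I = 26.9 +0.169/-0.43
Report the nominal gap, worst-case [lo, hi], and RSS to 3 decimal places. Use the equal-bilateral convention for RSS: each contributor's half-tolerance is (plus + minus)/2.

Stack each dimension's contribution:
  -A: nom -32.950 → Σnom=-32.950; wc +0.390/-0.390 → slack +0.390/-0.390; half-tol=0.390, Σhalf²=0.152100
  -B: nom -47.600 → Σnom=-80.550; wc +0.206/-0.206 → slack +0.596/-0.596; half-tol=0.206, Σhalf²=0.194536
  +C: nom +36.950 → Σnom=-43.600; wc +0.490/-0.028 → slack +1.086/-0.624; half-tol=0.259, Σhalf²=0.261617
  +D: nom +19.580 → Σnom=-24.020; wc +0.100/-0.470 → slack +1.186/-1.094; half-tol=0.285, Σhalf²=0.342842
  -E: nom -22.700 → Σnom=-46.720; wc +0.130/-0.130 → slack +1.316/-1.224; half-tol=0.130, Σhalf²=0.359742
  +F: nom +38.370 → Σnom=-8.350; wc +0.018/-0.018 → slack +1.334/-1.242; half-tol=0.018, Σhalf²=0.360066
  +G: nom +13.190 → Σnom=4.840; wc +0.290/-0.290 → slack +1.624/-1.532; half-tol=0.290, Σhalf²=0.444166
  +H: nom +12.700 → Σnom=17.540; wc +0.460/-0.460 → slack +2.084/-1.992; half-tol=0.460, Σhalf²=0.655766
  -I: nom -26.900 → Σnom=-9.360; wc +0.430/-0.169 → slack +2.514/-2.161; half-tol=0.299, Σhalf²=0.745466
Nominal = -9.360. Worst-case = [-9.360 - 2.161, -9.360 + 2.514] = [-11.521, -6.846]. RSS = √0.745466 = 0.863.

nominal=-9.360 wc=[-11.521,-6.846] rss=0.863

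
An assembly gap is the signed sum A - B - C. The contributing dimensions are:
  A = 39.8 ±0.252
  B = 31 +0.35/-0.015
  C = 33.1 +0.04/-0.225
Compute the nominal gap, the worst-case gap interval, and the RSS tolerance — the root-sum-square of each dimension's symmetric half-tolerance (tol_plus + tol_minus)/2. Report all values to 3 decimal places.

Stack each dimension's contribution:
  +A: nom +39.800 → Σnom=39.800; wc +0.252/-0.252 → slack +0.252/-0.252; half-tol=0.252, Σhalf²=0.063504
  -B: nom -31.000 → Σnom=8.800; wc +0.015/-0.350 → slack +0.267/-0.602; half-tol=0.182, Σhalf²=0.096810
  -C: nom -33.100 → Σnom=-24.300; wc +0.225/-0.040 → slack +0.492/-0.642; half-tol=0.133, Σhalf²=0.114367
Nominal = -24.300. Worst-case = [-24.300 - 0.642, -24.300 + 0.492] = [-24.942, -23.808]. RSS = √0.114367 = 0.338.

nominal=-24.300 wc=[-24.942,-23.808] rss=0.338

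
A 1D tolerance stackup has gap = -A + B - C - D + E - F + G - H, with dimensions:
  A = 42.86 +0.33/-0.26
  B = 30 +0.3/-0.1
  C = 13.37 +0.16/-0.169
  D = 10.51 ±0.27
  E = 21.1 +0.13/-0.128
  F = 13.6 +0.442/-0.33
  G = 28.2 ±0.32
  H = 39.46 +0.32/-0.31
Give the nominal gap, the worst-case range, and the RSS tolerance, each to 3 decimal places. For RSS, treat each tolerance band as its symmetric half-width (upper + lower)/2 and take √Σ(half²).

nominal=-40.500 wc=[-42.570,-38.411] rss=0.771

Stack each dimension's contribution:
  -A: nom -42.860 → Σnom=-42.860; wc +0.260/-0.330 → slack +0.260/-0.330; half-tol=0.295, Σhalf²=0.087025
  +B: nom +30.000 → Σnom=-12.860; wc +0.300/-0.100 → slack +0.560/-0.430; half-tol=0.200, Σhalf²=0.127025
  -C: nom -13.370 → Σnom=-26.230; wc +0.169/-0.160 → slack +0.729/-0.590; half-tol=0.165, Σhalf²=0.154085
  -D: nom -10.510 → Σnom=-36.740; wc +0.270/-0.270 → slack +0.999/-0.860; half-tol=0.270, Σhalf²=0.226985
  +E: nom +21.100 → Σnom=-15.640; wc +0.130/-0.128 → slack +1.129/-0.988; half-tol=0.129, Σhalf²=0.243626
  -F: nom -13.600 → Σnom=-29.240; wc +0.330/-0.442 → slack +1.459/-1.430; half-tol=0.386, Σhalf²=0.392622
  +G: nom +28.200 → Σnom=-1.040; wc +0.320/-0.320 → slack +1.779/-1.750; half-tol=0.320, Σhalf²=0.495022
  -H: nom -39.460 → Σnom=-40.500; wc +0.310/-0.320 → slack +2.089/-2.070; half-tol=0.315, Σhalf²=0.594247
Nominal = -40.500. Worst-case = [-40.500 - 2.070, -40.500 + 2.089] = [-42.570, -38.411]. RSS = √0.594247 = 0.771.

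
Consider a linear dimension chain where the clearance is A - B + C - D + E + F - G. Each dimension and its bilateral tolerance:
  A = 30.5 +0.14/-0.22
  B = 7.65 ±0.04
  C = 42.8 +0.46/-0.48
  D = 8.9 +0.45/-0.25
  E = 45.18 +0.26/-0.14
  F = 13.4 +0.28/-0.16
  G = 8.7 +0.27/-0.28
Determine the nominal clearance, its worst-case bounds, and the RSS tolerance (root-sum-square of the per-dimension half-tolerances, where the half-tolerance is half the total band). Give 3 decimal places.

nominal=106.630 wc=[104.870,108.340] rss=0.736

Stack each dimension's contribution:
  +A: nom +30.500 → Σnom=30.500; wc +0.140/-0.220 → slack +0.140/-0.220; half-tol=0.180, Σhalf²=0.032400
  -B: nom -7.650 → Σnom=22.850; wc +0.040/-0.040 → slack +0.180/-0.260; half-tol=0.040, Σhalf²=0.034000
  +C: nom +42.800 → Σnom=65.650; wc +0.460/-0.480 → slack +0.640/-0.740; half-tol=0.470, Σhalf²=0.254900
  -D: nom -8.900 → Σnom=56.750; wc +0.250/-0.450 → slack +0.890/-1.190; half-tol=0.350, Σhalf²=0.377400
  +E: nom +45.180 → Σnom=101.930; wc +0.260/-0.140 → slack +1.150/-1.330; half-tol=0.200, Σhalf²=0.417400
  +F: nom +13.400 → Σnom=115.330; wc +0.280/-0.160 → slack +1.430/-1.490; half-tol=0.220, Σhalf²=0.465800
  -G: nom -8.700 → Σnom=106.630; wc +0.280/-0.270 → slack +1.710/-1.760; half-tol=0.275, Σhalf²=0.541425
Nominal = 106.630. Worst-case = [106.630 - 1.760, 106.630 + 1.710] = [104.870, 108.340]. RSS = √0.541425 = 0.736.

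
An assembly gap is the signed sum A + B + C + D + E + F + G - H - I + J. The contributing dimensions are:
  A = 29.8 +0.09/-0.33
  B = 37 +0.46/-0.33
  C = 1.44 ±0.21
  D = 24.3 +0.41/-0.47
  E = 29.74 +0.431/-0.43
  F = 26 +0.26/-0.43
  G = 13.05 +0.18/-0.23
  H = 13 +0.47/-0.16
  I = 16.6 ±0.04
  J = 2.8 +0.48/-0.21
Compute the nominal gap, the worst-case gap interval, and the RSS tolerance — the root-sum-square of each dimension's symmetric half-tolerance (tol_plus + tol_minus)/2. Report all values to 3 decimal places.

nominal=134.530 wc=[131.380,137.251] rss=1.002

Stack each dimension's contribution:
  +A: nom +29.800 → Σnom=29.800; wc +0.090/-0.330 → slack +0.090/-0.330; half-tol=0.210, Σhalf²=0.044100
  +B: nom +37.000 → Σnom=66.800; wc +0.460/-0.330 → slack +0.550/-0.660; half-tol=0.395, Σhalf²=0.200125
  +C: nom +1.440 → Σnom=68.240; wc +0.210/-0.210 → slack +0.760/-0.870; half-tol=0.210, Σhalf²=0.244225
  +D: nom +24.300 → Σnom=92.540; wc +0.410/-0.470 → slack +1.170/-1.340; half-tol=0.440, Σhalf²=0.437825
  +E: nom +29.740 → Σnom=122.280; wc +0.431/-0.430 → slack +1.601/-1.770; half-tol=0.430, Σhalf²=0.623155
  +F: nom +26.000 → Σnom=148.280; wc +0.260/-0.430 → slack +1.861/-2.200; half-tol=0.345, Σhalf²=0.742180
  +G: nom +13.050 → Σnom=161.330; wc +0.180/-0.230 → slack +2.041/-2.430; half-tol=0.205, Σhalf²=0.784205
  -H: nom -13.000 → Σnom=148.330; wc +0.160/-0.470 → slack +2.201/-2.900; half-tol=0.315, Σhalf²=0.883430
  -I: nom -16.600 → Σnom=131.730; wc +0.040/-0.040 → slack +2.241/-2.940; half-tol=0.040, Σhalf²=0.885030
  +J: nom +2.800 → Σnom=134.530; wc +0.480/-0.210 → slack +2.721/-3.150; half-tol=0.345, Σhalf²=1.004055
Nominal = 134.530. Worst-case = [134.530 - 3.150, 134.530 + 2.721] = [131.380, 137.251]. RSS = √1.004055 = 1.002.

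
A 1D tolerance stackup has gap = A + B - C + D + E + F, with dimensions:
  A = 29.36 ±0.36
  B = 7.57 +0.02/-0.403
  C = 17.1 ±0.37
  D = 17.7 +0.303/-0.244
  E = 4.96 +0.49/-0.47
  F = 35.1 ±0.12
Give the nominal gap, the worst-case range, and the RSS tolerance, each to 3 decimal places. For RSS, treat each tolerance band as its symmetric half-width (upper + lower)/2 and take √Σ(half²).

nominal=77.590 wc=[75.623,79.253] rss=0.794

Stack each dimension's contribution:
  +A: nom +29.360 → Σnom=29.360; wc +0.360/-0.360 → slack +0.360/-0.360; half-tol=0.360, Σhalf²=0.129600
  +B: nom +7.570 → Σnom=36.930; wc +0.020/-0.403 → slack +0.380/-0.763; half-tol=0.212, Σhalf²=0.174332
  -C: nom -17.100 → Σnom=19.830; wc +0.370/-0.370 → slack +0.750/-1.133; half-tol=0.370, Σhalf²=0.311232
  +D: nom +17.700 → Σnom=37.530; wc +0.303/-0.244 → slack +1.053/-1.377; half-tol=0.273, Σhalf²=0.386034
  +E: nom +4.960 → Σnom=42.490; wc +0.490/-0.470 → slack +1.543/-1.847; half-tol=0.480, Σhalf²=0.616434
  +F: nom +35.100 → Σnom=77.590; wc +0.120/-0.120 → slack +1.663/-1.967; half-tol=0.120, Σhalf²=0.630834
Nominal = 77.590. Worst-case = [77.590 - 1.967, 77.590 + 1.663] = [75.623, 79.253]. RSS = √0.630834 = 0.794.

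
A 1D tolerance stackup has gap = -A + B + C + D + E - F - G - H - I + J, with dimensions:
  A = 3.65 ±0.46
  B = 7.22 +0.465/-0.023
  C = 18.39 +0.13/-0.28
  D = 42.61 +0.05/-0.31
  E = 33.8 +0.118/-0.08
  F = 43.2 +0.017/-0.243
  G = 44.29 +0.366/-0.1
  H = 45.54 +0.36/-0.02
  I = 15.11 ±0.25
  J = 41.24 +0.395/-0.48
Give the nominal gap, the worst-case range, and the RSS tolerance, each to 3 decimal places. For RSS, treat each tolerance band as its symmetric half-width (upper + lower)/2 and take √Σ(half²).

Stack each dimension's contribution:
  -A: nom -3.650 → Σnom=-3.650; wc +0.460/-0.460 → slack +0.460/-0.460; half-tol=0.460, Σhalf²=0.211600
  +B: nom +7.220 → Σnom=3.570; wc +0.465/-0.023 → slack +0.925/-0.483; half-tol=0.244, Σhalf²=0.271136
  +C: nom +18.390 → Σnom=21.960; wc +0.130/-0.280 → slack +1.055/-0.763; half-tol=0.205, Σhalf²=0.313161
  +D: nom +42.610 → Σnom=64.570; wc +0.050/-0.310 → slack +1.105/-1.073; half-tol=0.180, Σhalf²=0.345561
  +E: nom +33.800 → Σnom=98.370; wc +0.118/-0.080 → slack +1.223/-1.153; half-tol=0.099, Σhalf²=0.355362
  -F: nom -43.200 → Σnom=55.170; wc +0.243/-0.017 → slack +1.466/-1.170; half-tol=0.130, Σhalf²=0.372262
  -G: nom -44.290 → Σnom=10.880; wc +0.100/-0.366 → slack +1.566/-1.536; half-tol=0.233, Σhalf²=0.426551
  -H: nom -45.540 → Σnom=-34.660; wc +0.020/-0.360 → slack +1.586/-1.896; half-tol=0.190, Σhalf²=0.462651
  -I: nom -15.110 → Σnom=-49.770; wc +0.250/-0.250 → slack +1.836/-2.146; half-tol=0.250, Σhalf²=0.525151
  +J: nom +41.240 → Σnom=-8.530; wc +0.395/-0.480 → slack +2.231/-2.626; half-tol=0.438, Σhalf²=0.716557
Nominal = -8.530. Worst-case = [-8.530 - 2.626, -8.530 + 2.231] = [-11.156, -6.299]. RSS = √0.716557 = 0.846.

nominal=-8.530 wc=[-11.156,-6.299] rss=0.846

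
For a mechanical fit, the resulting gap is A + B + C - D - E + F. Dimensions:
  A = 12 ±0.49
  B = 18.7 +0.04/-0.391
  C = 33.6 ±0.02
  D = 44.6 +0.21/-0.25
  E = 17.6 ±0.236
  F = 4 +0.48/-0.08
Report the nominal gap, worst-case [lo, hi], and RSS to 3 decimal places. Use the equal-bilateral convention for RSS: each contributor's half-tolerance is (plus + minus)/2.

nominal=6.100 wc=[4.673,7.616] rss=0.688

Stack each dimension's contribution:
  +A: nom +12.000 → Σnom=12.000; wc +0.490/-0.490 → slack +0.490/-0.490; half-tol=0.490, Σhalf²=0.240100
  +B: nom +18.700 → Σnom=30.700; wc +0.040/-0.391 → slack +0.530/-0.881; half-tol=0.215, Σhalf²=0.286540
  +C: nom +33.600 → Σnom=64.300; wc +0.020/-0.020 → slack +0.550/-0.901; half-tol=0.020, Σhalf²=0.286940
  -D: nom -44.600 → Σnom=19.700; wc +0.250/-0.210 → slack +0.800/-1.111; half-tol=0.230, Σhalf²=0.339840
  -E: nom -17.600 → Σnom=2.100; wc +0.236/-0.236 → slack +1.036/-1.347; half-tol=0.236, Σhalf²=0.395536
  +F: nom +4.000 → Σnom=6.100; wc +0.480/-0.080 → slack +1.516/-1.427; half-tol=0.280, Σhalf²=0.473936
Nominal = 6.100. Worst-case = [6.100 - 1.427, 6.100 + 1.516] = [4.673, 7.616]. RSS = √0.473936 = 0.688.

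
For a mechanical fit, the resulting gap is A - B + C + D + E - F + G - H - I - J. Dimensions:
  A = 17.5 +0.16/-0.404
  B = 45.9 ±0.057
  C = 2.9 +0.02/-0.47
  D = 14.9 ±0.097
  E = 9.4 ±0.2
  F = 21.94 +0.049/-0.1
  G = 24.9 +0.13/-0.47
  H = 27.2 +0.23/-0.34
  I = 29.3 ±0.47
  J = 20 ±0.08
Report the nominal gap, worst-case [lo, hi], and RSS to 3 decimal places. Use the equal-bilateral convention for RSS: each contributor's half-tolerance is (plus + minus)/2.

Stack each dimension's contribution:
  +A: nom +17.500 → Σnom=17.500; wc +0.160/-0.404 → slack +0.160/-0.404; half-tol=0.282, Σhalf²=0.079524
  -B: nom -45.900 → Σnom=-28.400; wc +0.057/-0.057 → slack +0.217/-0.461; half-tol=0.057, Σhalf²=0.082773
  +C: nom +2.900 → Σnom=-25.500; wc +0.020/-0.470 → slack +0.237/-0.931; half-tol=0.245, Σhalf²=0.142798
  +D: nom +14.900 → Σnom=-10.600; wc +0.097/-0.097 → slack +0.334/-1.028; half-tol=0.097, Σhalf²=0.152207
  +E: nom +9.400 → Σnom=-1.200; wc +0.200/-0.200 → slack +0.534/-1.228; half-tol=0.200, Σhalf²=0.192207
  -F: nom -21.940 → Σnom=-23.140; wc +0.100/-0.049 → slack +0.634/-1.277; half-tol=0.075, Σhalf²=0.197757
  +G: nom +24.900 → Σnom=1.760; wc +0.130/-0.470 → slack +0.764/-1.747; half-tol=0.300, Σhalf²=0.287757
  -H: nom -27.200 → Σnom=-25.440; wc +0.340/-0.230 → slack +1.104/-1.977; half-tol=0.285, Σhalf²=0.368982
  -I: nom -29.300 → Σnom=-54.740; wc +0.470/-0.470 → slack +1.574/-2.447; half-tol=0.470, Σhalf²=0.589882
  -J: nom -20.000 → Σnom=-74.740; wc +0.080/-0.080 → slack +1.654/-2.527; half-tol=0.080, Σhalf²=0.596282
Nominal = -74.740. Worst-case = [-74.740 - 2.527, -74.740 + 1.654] = [-77.267, -73.086]. RSS = √0.596282 = 0.772.

nominal=-74.740 wc=[-77.267,-73.086] rss=0.772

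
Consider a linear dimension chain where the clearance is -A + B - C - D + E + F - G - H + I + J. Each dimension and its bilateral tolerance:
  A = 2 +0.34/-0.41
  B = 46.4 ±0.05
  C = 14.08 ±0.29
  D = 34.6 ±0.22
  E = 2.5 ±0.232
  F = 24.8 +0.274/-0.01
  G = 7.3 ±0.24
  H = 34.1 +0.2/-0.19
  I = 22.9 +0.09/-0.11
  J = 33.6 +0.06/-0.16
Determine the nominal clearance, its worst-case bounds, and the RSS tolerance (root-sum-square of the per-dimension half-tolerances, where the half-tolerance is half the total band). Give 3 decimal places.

Stack each dimension's contribution:
  -A: nom -2.000 → Σnom=-2.000; wc +0.410/-0.340 → slack +0.410/-0.340; half-tol=0.375, Σhalf²=0.140625
  +B: nom +46.400 → Σnom=44.400; wc +0.050/-0.050 → slack +0.460/-0.390; half-tol=0.050, Σhalf²=0.143125
  -C: nom -14.080 → Σnom=30.320; wc +0.290/-0.290 → slack +0.750/-0.680; half-tol=0.290, Σhalf²=0.227225
  -D: nom -34.600 → Σnom=-4.280; wc +0.220/-0.220 → slack +0.970/-0.900; half-tol=0.220, Σhalf²=0.275625
  +E: nom +2.500 → Σnom=-1.780; wc +0.232/-0.232 → slack +1.202/-1.132; half-tol=0.232, Σhalf²=0.329449
  +F: nom +24.800 → Σnom=23.020; wc +0.274/-0.010 → slack +1.476/-1.142; half-tol=0.142, Σhalf²=0.349613
  -G: nom -7.300 → Σnom=15.720; wc +0.240/-0.240 → slack +1.716/-1.382; half-tol=0.240, Σhalf²=0.407213
  -H: nom -34.100 → Σnom=-18.380; wc +0.190/-0.200 → slack +1.906/-1.582; half-tol=0.195, Σhalf²=0.445238
  +I: nom +22.900 → Σnom=4.520; wc +0.090/-0.110 → slack +1.996/-1.692; half-tol=0.100, Σhalf²=0.455238
  +J: nom +33.600 → Σnom=38.120; wc +0.060/-0.160 → slack +2.056/-1.852; half-tol=0.110, Σhalf²=0.467338
Nominal = 38.120. Worst-case = [38.120 - 1.852, 38.120 + 2.056] = [36.268, 40.176]. RSS = √0.467338 = 0.684.

nominal=38.120 wc=[36.268,40.176] rss=0.684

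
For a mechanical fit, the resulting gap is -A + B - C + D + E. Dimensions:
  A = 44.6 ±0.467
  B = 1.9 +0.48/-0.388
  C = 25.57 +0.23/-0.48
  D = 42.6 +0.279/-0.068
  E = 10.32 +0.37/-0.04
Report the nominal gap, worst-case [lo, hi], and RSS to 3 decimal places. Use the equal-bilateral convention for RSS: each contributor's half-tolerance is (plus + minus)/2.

nominal=-15.350 wc=[-16.543,-13.274] rss=0.778

Stack each dimension's contribution:
  -A: nom -44.600 → Σnom=-44.600; wc +0.467/-0.467 → slack +0.467/-0.467; half-tol=0.467, Σhalf²=0.218089
  +B: nom +1.900 → Σnom=-42.700; wc +0.480/-0.388 → slack +0.947/-0.855; half-tol=0.434, Σhalf²=0.406445
  -C: nom -25.570 → Σnom=-68.270; wc +0.480/-0.230 → slack +1.427/-1.085; half-tol=0.355, Σhalf²=0.532470
  +D: nom +42.600 → Σnom=-25.670; wc +0.279/-0.068 → slack +1.706/-1.153; half-tol=0.174, Σhalf²=0.562572
  +E: nom +10.320 → Σnom=-15.350; wc +0.370/-0.040 → slack +2.076/-1.193; half-tol=0.205, Σhalf²=0.604597
Nominal = -15.350. Worst-case = [-15.350 - 1.193, -15.350 + 2.076] = [-16.543, -13.274]. RSS = √0.604597 = 0.778.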